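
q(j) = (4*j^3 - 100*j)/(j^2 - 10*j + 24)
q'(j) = (10 - 2*j)*(4*j^3 - 100*j)/(j^2 - 10*j + 24)^2 + (12*j^2 - 100)/(j^2 - 10*j + 24) = 4*(j^4 - 20*j^3 + 97*j^2 - 600)/(j^4 - 20*j^3 + 148*j^2 - 480*j + 576)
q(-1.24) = 3.07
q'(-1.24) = -1.14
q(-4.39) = 1.15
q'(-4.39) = 1.75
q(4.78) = 43.23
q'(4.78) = -203.03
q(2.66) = -42.61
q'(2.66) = -47.93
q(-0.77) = 2.33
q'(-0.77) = -2.04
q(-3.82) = 2.07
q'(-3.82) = 1.45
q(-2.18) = 3.49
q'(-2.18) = 0.14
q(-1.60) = 3.37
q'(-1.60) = -0.58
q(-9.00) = -10.34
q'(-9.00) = 2.99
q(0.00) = 0.00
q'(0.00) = -4.17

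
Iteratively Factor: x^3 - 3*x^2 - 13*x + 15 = (x - 1)*(x^2 - 2*x - 15) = (x - 5)*(x - 1)*(x + 3)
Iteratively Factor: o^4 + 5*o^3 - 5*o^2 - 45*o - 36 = (o + 4)*(o^3 + o^2 - 9*o - 9) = (o + 3)*(o + 4)*(o^2 - 2*o - 3) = (o - 3)*(o + 3)*(o + 4)*(o + 1)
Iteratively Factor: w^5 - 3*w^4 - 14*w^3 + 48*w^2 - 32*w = (w - 1)*(w^4 - 2*w^3 - 16*w^2 + 32*w) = w*(w - 1)*(w^3 - 2*w^2 - 16*w + 32) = w*(w - 1)*(w + 4)*(w^2 - 6*w + 8) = w*(w - 2)*(w - 1)*(w + 4)*(w - 4)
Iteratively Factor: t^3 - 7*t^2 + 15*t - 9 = (t - 1)*(t^2 - 6*t + 9) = (t - 3)*(t - 1)*(t - 3)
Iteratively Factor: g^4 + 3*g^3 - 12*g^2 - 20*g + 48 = (g - 2)*(g^3 + 5*g^2 - 2*g - 24) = (g - 2)*(g + 3)*(g^2 + 2*g - 8) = (g - 2)*(g + 3)*(g + 4)*(g - 2)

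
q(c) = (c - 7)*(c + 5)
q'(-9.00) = -20.00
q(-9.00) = 64.00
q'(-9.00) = -20.00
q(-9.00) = 64.00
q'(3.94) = 5.88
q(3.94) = -27.36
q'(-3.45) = -8.90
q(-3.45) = -16.20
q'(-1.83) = -5.66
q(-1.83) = -27.99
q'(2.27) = 2.54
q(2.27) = -34.39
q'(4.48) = 6.96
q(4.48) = -23.89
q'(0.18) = -1.64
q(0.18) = -35.33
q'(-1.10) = -4.20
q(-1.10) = -31.59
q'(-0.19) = -2.38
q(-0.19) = -34.58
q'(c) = 2*c - 2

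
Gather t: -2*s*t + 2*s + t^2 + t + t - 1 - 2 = 2*s + t^2 + t*(2 - 2*s) - 3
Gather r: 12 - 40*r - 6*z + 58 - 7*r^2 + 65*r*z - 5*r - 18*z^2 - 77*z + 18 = -7*r^2 + r*(65*z - 45) - 18*z^2 - 83*z + 88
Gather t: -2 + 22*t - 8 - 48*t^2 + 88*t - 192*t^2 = -240*t^2 + 110*t - 10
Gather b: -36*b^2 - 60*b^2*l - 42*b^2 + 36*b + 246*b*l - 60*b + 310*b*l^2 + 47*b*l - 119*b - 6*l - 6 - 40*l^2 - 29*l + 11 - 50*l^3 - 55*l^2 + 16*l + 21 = b^2*(-60*l - 78) + b*(310*l^2 + 293*l - 143) - 50*l^3 - 95*l^2 - 19*l + 26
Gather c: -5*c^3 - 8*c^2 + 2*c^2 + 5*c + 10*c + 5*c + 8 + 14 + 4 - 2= -5*c^3 - 6*c^2 + 20*c + 24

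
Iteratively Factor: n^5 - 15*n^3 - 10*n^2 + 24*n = (n + 3)*(n^4 - 3*n^3 - 6*n^2 + 8*n) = n*(n + 3)*(n^3 - 3*n^2 - 6*n + 8) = n*(n - 4)*(n + 3)*(n^2 + n - 2) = n*(n - 4)*(n + 2)*(n + 3)*(n - 1)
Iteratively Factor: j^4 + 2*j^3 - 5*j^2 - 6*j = (j - 2)*(j^3 + 4*j^2 + 3*j) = (j - 2)*(j + 3)*(j^2 + j) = j*(j - 2)*(j + 3)*(j + 1)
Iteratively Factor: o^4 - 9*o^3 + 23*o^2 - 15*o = (o - 3)*(o^3 - 6*o^2 + 5*o) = (o - 3)*(o - 1)*(o^2 - 5*o) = (o - 5)*(o - 3)*(o - 1)*(o)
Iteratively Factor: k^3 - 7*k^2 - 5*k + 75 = (k - 5)*(k^2 - 2*k - 15) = (k - 5)*(k + 3)*(k - 5)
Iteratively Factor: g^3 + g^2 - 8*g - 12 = (g + 2)*(g^2 - g - 6) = (g + 2)^2*(g - 3)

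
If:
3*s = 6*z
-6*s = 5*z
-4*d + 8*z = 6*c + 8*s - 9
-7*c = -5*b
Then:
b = 21/10 - 14*d/15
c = 3/2 - 2*d/3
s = 0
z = 0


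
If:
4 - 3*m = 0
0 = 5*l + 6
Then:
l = -6/5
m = 4/3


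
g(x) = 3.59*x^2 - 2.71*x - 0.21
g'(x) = 7.18*x - 2.71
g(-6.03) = 146.67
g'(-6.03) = -46.01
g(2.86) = 21.40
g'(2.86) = 17.82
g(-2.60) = 31.10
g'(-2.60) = -21.38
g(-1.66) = 14.18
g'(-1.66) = -14.63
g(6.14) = 118.49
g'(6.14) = 41.38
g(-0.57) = 2.50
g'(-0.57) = -6.80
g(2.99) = 23.78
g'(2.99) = 18.76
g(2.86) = 21.40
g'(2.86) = 17.82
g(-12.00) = 549.27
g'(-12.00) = -88.87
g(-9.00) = 314.97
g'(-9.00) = -67.33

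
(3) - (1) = 2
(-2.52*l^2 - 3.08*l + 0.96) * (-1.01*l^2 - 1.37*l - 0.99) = 2.5452*l^4 + 6.5632*l^3 + 5.7448*l^2 + 1.734*l - 0.9504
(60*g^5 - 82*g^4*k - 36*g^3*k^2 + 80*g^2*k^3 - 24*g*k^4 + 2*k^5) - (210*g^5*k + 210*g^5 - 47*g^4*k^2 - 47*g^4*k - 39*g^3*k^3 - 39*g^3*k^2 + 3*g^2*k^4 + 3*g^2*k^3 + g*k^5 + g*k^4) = -210*g^5*k - 150*g^5 + 47*g^4*k^2 - 35*g^4*k + 39*g^3*k^3 + 3*g^3*k^2 - 3*g^2*k^4 + 77*g^2*k^3 - g*k^5 - 25*g*k^4 + 2*k^5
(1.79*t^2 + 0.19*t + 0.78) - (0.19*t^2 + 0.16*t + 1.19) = 1.6*t^2 + 0.03*t - 0.41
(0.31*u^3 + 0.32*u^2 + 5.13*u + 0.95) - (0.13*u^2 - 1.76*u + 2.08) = 0.31*u^3 + 0.19*u^2 + 6.89*u - 1.13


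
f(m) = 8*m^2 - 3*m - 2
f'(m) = 16*m - 3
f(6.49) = 315.49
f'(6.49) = 100.84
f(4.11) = 120.81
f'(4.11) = 62.76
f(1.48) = 11.08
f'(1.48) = 20.68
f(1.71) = 16.26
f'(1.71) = 24.36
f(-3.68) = 117.38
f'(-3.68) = -61.88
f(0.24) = -2.26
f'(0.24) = 0.84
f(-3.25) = 92.25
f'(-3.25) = -55.00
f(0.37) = -2.01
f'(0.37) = 2.92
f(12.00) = 1114.00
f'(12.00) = 189.00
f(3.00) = 61.00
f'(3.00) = 45.00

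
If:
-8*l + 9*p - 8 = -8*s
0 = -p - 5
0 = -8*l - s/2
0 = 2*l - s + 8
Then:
No Solution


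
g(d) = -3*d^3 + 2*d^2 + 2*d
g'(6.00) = -298.00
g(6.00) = -564.00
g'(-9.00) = -763.00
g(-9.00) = 2331.00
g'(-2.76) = -77.60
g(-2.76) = 72.79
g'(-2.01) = -42.40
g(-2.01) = 28.42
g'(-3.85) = -146.80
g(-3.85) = 193.14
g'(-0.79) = -6.78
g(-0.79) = 1.15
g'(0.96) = -2.45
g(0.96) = 1.11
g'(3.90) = -119.29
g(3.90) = -139.74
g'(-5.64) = -306.85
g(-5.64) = 590.56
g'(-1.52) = -24.87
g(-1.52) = 12.12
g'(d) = -9*d^2 + 4*d + 2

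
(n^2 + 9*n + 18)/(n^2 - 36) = (n + 3)/(n - 6)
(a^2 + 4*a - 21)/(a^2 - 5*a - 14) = (-a^2 - 4*a + 21)/(-a^2 + 5*a + 14)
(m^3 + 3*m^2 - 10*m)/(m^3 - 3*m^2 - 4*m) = (-m^2 - 3*m + 10)/(-m^2 + 3*m + 4)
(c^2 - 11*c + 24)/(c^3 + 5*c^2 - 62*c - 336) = (c - 3)/(c^2 + 13*c + 42)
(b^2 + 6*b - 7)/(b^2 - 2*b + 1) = (b + 7)/(b - 1)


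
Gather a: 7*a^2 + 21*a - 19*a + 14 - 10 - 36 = 7*a^2 + 2*a - 32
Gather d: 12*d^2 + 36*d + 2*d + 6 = 12*d^2 + 38*d + 6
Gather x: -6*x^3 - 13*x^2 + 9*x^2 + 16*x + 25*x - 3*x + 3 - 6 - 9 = -6*x^3 - 4*x^2 + 38*x - 12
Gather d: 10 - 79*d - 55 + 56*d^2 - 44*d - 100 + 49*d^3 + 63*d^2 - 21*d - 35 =49*d^3 + 119*d^2 - 144*d - 180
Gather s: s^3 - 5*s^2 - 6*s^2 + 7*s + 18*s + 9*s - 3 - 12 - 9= s^3 - 11*s^2 + 34*s - 24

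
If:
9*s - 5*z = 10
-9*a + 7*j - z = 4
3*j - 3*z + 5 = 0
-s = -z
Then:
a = -2/27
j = 5/6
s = 5/2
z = 5/2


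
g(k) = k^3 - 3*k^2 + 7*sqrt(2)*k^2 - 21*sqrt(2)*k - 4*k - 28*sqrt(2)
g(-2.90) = 91.76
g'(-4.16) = -39.19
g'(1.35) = -9.60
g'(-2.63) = -49.24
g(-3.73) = 130.19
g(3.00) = -51.60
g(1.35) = -70.06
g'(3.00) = 34.70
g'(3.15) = 39.54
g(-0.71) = -12.55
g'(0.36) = -28.34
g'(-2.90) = -48.49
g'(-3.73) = -43.43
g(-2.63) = 78.56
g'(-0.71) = -41.98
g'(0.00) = -33.70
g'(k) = 3*k^2 - 6*k + 14*sqrt(2)*k - 21*sqrt(2) - 4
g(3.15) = -46.03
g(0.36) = -50.79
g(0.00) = -39.60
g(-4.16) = 148.00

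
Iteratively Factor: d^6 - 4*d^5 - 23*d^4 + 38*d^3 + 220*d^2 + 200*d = (d)*(d^5 - 4*d^4 - 23*d^3 + 38*d^2 + 220*d + 200) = d*(d + 2)*(d^4 - 6*d^3 - 11*d^2 + 60*d + 100) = d*(d + 2)^2*(d^3 - 8*d^2 + 5*d + 50) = d*(d - 5)*(d + 2)^2*(d^2 - 3*d - 10) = d*(d - 5)*(d + 2)^3*(d - 5)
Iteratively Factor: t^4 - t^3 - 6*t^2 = (t - 3)*(t^3 + 2*t^2) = (t - 3)*(t + 2)*(t^2) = t*(t - 3)*(t + 2)*(t)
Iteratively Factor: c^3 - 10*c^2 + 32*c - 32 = (c - 4)*(c^2 - 6*c + 8) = (c - 4)*(c - 2)*(c - 4)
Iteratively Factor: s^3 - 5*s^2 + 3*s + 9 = (s + 1)*(s^2 - 6*s + 9) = (s - 3)*(s + 1)*(s - 3)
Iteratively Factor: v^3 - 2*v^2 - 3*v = (v)*(v^2 - 2*v - 3) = v*(v + 1)*(v - 3)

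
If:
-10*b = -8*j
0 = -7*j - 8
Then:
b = -32/35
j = -8/7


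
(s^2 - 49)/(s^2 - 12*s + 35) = (s + 7)/(s - 5)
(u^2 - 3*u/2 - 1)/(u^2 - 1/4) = 2*(u - 2)/(2*u - 1)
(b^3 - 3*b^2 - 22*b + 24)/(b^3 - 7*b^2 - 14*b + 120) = (b - 1)/(b - 5)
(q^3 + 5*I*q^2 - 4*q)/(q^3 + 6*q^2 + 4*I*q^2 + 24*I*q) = (q + I)/(q + 6)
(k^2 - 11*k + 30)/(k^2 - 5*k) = (k - 6)/k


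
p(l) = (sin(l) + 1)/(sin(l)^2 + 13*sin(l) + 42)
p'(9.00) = -0.01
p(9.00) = 0.03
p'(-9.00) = -0.02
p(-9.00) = 0.02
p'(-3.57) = -0.01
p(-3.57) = 0.03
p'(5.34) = 0.02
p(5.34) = 0.01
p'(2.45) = -0.01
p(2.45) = 0.03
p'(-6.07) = 0.01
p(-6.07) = 0.03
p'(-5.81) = 0.01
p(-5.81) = 0.03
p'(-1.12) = 0.01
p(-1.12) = 0.00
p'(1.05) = 0.00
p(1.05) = 0.03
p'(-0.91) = 0.02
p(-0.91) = 0.01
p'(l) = (-2*sin(l)*cos(l) - 13*cos(l))*(sin(l) + 1)/(sin(l)^2 + 13*sin(l) + 42)^2 + cos(l)/(sin(l)^2 + 13*sin(l) + 42)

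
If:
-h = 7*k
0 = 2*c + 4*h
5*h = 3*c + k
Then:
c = 0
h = 0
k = 0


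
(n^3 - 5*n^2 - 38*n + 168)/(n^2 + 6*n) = n - 11 + 28/n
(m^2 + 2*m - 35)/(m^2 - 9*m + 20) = (m + 7)/(m - 4)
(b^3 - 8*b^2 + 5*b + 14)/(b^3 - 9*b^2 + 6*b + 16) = (b - 7)/(b - 8)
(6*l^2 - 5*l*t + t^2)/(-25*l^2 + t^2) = (-6*l^2 + 5*l*t - t^2)/(25*l^2 - t^2)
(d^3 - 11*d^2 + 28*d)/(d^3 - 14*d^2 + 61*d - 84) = d/(d - 3)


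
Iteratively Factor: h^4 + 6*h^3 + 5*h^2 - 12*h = (h - 1)*(h^3 + 7*h^2 + 12*h) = (h - 1)*(h + 3)*(h^2 + 4*h) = (h - 1)*(h + 3)*(h + 4)*(h)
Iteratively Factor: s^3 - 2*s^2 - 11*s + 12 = (s - 4)*(s^2 + 2*s - 3) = (s - 4)*(s - 1)*(s + 3)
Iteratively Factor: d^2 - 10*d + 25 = (d - 5)*(d - 5)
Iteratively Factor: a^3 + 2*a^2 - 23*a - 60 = (a - 5)*(a^2 + 7*a + 12) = (a - 5)*(a + 4)*(a + 3)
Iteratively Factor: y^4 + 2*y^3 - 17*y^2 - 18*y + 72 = (y - 3)*(y^3 + 5*y^2 - 2*y - 24) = (y - 3)*(y - 2)*(y^2 + 7*y + 12) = (y - 3)*(y - 2)*(y + 4)*(y + 3)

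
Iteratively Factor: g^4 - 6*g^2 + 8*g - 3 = (g - 1)*(g^3 + g^2 - 5*g + 3) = (g - 1)^2*(g^2 + 2*g - 3) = (g - 1)^3*(g + 3)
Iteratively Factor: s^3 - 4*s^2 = (s - 4)*(s^2) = s*(s - 4)*(s)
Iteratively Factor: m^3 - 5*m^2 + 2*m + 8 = (m - 4)*(m^2 - m - 2) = (m - 4)*(m - 2)*(m + 1)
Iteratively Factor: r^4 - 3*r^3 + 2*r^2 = (r)*(r^3 - 3*r^2 + 2*r) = r*(r - 1)*(r^2 - 2*r) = r^2*(r - 1)*(r - 2)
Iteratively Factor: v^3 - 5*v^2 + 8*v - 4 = (v - 2)*(v^2 - 3*v + 2) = (v - 2)^2*(v - 1)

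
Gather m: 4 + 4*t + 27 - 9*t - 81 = -5*t - 50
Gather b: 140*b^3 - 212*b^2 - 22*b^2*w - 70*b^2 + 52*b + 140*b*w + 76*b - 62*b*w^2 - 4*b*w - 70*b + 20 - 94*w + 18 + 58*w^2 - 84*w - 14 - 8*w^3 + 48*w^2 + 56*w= 140*b^3 + b^2*(-22*w - 282) + b*(-62*w^2 + 136*w + 58) - 8*w^3 + 106*w^2 - 122*w + 24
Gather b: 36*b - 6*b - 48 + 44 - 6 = 30*b - 10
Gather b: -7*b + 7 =7 - 7*b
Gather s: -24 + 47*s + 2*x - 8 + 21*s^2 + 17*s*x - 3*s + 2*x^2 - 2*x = 21*s^2 + s*(17*x + 44) + 2*x^2 - 32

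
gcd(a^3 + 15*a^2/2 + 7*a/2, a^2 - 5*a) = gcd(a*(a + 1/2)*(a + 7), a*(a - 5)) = a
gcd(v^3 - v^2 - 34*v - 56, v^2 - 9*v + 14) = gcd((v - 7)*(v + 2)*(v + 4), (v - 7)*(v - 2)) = v - 7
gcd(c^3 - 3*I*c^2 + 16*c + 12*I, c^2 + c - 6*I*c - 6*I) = c - 6*I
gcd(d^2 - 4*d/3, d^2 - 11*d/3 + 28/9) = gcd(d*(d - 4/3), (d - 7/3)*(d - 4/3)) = d - 4/3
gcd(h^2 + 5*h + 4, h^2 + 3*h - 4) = h + 4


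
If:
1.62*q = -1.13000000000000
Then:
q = -0.70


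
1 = 1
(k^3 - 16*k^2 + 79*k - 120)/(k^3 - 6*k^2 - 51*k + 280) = (k - 3)/(k + 7)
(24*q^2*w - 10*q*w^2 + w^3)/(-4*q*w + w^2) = -6*q + w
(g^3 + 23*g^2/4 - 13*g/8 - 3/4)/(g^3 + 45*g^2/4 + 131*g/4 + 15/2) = (g - 1/2)/(g + 5)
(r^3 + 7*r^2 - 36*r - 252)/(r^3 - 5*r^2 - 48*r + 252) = (r + 6)/(r - 6)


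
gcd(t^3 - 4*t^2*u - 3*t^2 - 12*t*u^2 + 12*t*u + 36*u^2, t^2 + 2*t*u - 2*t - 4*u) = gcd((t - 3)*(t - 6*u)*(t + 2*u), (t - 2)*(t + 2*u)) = t + 2*u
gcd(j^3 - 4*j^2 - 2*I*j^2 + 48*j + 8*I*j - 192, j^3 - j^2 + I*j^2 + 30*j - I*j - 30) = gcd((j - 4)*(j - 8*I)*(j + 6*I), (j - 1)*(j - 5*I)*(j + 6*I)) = j + 6*I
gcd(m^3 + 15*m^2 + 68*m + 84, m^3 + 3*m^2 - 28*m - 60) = m^2 + 8*m + 12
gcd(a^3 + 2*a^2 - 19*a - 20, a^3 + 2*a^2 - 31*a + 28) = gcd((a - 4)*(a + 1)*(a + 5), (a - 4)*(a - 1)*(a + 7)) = a - 4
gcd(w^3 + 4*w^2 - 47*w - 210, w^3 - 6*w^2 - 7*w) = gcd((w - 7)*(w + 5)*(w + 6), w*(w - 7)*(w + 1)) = w - 7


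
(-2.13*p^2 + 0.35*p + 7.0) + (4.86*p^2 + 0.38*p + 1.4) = 2.73*p^2 + 0.73*p + 8.4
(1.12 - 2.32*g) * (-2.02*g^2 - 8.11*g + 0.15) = 4.6864*g^3 + 16.5528*g^2 - 9.4312*g + 0.168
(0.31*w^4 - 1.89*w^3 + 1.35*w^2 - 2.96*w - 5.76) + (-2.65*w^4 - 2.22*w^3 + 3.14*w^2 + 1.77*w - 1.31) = -2.34*w^4 - 4.11*w^3 + 4.49*w^2 - 1.19*w - 7.07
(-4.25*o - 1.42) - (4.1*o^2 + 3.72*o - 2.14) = -4.1*o^2 - 7.97*o + 0.72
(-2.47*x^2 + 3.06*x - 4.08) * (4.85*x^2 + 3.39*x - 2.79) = -11.9795*x^4 + 6.4677*x^3 - 2.5233*x^2 - 22.3686*x + 11.3832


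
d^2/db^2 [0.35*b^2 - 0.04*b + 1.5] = 0.700000000000000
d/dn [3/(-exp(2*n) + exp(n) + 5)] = (6*exp(n) - 3)*exp(n)/(-exp(2*n) + exp(n) + 5)^2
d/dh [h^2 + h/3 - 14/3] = 2*h + 1/3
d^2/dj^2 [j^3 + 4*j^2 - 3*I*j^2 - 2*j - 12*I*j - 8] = 6*j + 8 - 6*I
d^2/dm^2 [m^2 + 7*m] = 2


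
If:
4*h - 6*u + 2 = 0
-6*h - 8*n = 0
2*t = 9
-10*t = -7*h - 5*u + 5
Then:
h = 145/31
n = -435/124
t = 9/2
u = 107/31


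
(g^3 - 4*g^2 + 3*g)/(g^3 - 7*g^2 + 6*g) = (g - 3)/(g - 6)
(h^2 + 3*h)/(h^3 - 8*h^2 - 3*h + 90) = h/(h^2 - 11*h + 30)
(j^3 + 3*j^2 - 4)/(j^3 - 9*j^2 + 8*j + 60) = (j^2 + j - 2)/(j^2 - 11*j + 30)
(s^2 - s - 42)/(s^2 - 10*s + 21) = (s + 6)/(s - 3)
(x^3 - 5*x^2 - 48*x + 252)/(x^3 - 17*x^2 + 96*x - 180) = (x + 7)/(x - 5)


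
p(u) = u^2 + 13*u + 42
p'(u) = 2*u + 13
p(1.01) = 56.15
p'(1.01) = 15.02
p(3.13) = 92.49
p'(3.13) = 19.26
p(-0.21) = 39.31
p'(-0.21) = 12.58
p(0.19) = 44.51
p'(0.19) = 13.38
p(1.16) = 58.43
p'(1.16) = 15.32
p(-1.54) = 24.35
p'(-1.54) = 9.92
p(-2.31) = 17.31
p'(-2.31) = 8.38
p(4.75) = 126.31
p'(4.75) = 22.50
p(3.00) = 90.00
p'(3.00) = 19.00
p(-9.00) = 6.00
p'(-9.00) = -5.00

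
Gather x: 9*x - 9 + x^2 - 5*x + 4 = x^2 + 4*x - 5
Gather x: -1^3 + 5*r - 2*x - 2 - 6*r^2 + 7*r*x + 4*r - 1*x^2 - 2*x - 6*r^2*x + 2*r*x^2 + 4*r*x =-6*r^2 + 9*r + x^2*(2*r - 1) + x*(-6*r^2 + 11*r - 4) - 3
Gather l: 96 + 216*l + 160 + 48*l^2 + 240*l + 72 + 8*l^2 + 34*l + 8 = 56*l^2 + 490*l + 336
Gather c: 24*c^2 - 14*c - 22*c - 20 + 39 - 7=24*c^2 - 36*c + 12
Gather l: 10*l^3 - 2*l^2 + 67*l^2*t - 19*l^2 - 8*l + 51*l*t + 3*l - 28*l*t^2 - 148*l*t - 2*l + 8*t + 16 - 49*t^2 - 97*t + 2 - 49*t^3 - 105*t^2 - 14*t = 10*l^3 + l^2*(67*t - 21) + l*(-28*t^2 - 97*t - 7) - 49*t^3 - 154*t^2 - 103*t + 18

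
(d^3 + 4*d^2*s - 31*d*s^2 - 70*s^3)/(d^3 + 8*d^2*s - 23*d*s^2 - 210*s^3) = (d + 2*s)/(d + 6*s)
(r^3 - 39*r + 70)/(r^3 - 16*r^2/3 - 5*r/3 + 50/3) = 3*(r + 7)/(3*r + 5)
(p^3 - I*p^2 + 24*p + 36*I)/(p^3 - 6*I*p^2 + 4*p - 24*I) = (p + 3*I)/(p - 2*I)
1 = 1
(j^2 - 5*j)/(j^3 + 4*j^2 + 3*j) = (j - 5)/(j^2 + 4*j + 3)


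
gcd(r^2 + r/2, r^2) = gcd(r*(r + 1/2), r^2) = r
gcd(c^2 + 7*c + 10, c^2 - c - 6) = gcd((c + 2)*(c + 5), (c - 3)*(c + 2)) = c + 2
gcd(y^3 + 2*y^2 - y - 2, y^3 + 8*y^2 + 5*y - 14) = y^2 + y - 2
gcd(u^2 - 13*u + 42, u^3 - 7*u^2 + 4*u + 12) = u - 6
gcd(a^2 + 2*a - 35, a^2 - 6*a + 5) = a - 5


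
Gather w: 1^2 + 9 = 10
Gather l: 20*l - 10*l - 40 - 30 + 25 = 10*l - 45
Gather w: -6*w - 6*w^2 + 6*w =-6*w^2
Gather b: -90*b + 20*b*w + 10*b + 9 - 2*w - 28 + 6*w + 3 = b*(20*w - 80) + 4*w - 16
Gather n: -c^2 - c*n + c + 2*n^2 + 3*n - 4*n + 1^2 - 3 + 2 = -c^2 + c + 2*n^2 + n*(-c - 1)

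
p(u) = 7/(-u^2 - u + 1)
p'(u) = 7*(2*u + 1)/(-u^2 - u + 1)^2 = 7*(2*u + 1)/(u^2 + u - 1)^2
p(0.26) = 10.41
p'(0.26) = 23.53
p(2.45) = -0.94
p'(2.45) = 0.74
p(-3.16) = -1.20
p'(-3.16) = -1.10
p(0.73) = -26.63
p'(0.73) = 249.14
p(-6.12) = -0.23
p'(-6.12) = -0.09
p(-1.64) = -141.13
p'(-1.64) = -6487.38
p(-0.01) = 6.93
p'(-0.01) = 6.73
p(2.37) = -1.00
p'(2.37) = 0.82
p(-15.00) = -0.03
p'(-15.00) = 0.00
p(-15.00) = -0.03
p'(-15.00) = 0.00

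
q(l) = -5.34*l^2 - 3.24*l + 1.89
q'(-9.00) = 92.88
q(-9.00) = -401.49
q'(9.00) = -99.36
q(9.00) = -459.81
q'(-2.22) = 20.47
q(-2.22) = -17.23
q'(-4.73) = 47.28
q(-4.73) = -102.26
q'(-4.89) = 48.99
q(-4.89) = -109.96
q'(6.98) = -77.79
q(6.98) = -280.89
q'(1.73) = -21.72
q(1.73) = -19.70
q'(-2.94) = 28.16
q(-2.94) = -34.74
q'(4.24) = -48.52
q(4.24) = -107.85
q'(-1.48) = 12.57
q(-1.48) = -5.01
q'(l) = -10.68*l - 3.24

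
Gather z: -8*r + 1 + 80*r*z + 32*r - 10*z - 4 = 24*r + z*(80*r - 10) - 3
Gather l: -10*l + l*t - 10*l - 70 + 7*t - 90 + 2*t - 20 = l*(t - 20) + 9*t - 180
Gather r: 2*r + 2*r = 4*r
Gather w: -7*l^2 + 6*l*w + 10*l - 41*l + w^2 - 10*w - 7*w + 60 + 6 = -7*l^2 - 31*l + w^2 + w*(6*l - 17) + 66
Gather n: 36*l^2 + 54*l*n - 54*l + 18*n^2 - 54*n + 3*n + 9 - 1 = 36*l^2 - 54*l + 18*n^2 + n*(54*l - 51) + 8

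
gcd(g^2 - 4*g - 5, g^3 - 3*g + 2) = 1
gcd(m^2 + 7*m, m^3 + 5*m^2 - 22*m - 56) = m + 7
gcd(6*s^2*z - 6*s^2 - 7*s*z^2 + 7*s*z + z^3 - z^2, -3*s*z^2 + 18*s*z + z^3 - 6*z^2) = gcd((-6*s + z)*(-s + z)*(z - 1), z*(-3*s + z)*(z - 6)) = 1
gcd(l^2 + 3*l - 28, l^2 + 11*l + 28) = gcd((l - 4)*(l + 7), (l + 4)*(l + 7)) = l + 7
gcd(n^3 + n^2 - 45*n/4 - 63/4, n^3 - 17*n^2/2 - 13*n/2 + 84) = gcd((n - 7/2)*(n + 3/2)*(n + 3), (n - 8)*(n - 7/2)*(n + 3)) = n^2 - n/2 - 21/2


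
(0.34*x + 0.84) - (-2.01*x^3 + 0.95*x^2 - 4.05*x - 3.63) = 2.01*x^3 - 0.95*x^2 + 4.39*x + 4.47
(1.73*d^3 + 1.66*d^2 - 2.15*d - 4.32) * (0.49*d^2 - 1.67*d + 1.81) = 0.8477*d^5 - 2.0757*d^4 - 0.6944*d^3 + 4.4783*d^2 + 3.3229*d - 7.8192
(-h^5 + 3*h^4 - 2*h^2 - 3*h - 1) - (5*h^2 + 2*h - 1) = -h^5 + 3*h^4 - 7*h^2 - 5*h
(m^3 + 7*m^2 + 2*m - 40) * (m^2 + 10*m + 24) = m^5 + 17*m^4 + 96*m^3 + 148*m^2 - 352*m - 960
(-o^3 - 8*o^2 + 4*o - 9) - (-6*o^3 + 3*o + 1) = 5*o^3 - 8*o^2 + o - 10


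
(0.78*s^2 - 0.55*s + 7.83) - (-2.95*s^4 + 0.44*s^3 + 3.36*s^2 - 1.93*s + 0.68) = 2.95*s^4 - 0.44*s^3 - 2.58*s^2 + 1.38*s + 7.15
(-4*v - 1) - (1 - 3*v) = -v - 2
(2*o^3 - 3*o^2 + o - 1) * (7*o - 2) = 14*o^4 - 25*o^3 + 13*o^2 - 9*o + 2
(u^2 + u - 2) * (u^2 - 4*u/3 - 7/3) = u^4 - u^3/3 - 17*u^2/3 + u/3 + 14/3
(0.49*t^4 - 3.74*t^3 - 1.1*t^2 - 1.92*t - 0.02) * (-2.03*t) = -0.9947*t^5 + 7.5922*t^4 + 2.233*t^3 + 3.8976*t^2 + 0.0406*t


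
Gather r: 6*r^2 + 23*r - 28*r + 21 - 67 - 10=6*r^2 - 5*r - 56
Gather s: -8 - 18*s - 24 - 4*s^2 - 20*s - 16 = -4*s^2 - 38*s - 48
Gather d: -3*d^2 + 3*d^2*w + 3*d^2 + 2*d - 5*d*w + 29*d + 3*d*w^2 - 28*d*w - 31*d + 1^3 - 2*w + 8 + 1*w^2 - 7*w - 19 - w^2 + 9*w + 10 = 3*d^2*w + d*(3*w^2 - 33*w)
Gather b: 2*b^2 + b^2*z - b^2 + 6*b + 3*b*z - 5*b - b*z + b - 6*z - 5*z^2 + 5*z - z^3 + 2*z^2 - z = b^2*(z + 1) + b*(2*z + 2) - z^3 - 3*z^2 - 2*z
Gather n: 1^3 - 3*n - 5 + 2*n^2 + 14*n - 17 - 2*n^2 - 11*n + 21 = 0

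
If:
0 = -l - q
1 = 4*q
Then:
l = -1/4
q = 1/4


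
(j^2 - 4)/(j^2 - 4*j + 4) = (j + 2)/(j - 2)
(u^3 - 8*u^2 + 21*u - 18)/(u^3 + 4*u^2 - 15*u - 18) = (u^2 - 5*u + 6)/(u^2 + 7*u + 6)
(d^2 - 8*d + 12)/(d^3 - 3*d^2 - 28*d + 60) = 1/(d + 5)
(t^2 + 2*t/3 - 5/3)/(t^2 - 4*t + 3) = (t + 5/3)/(t - 3)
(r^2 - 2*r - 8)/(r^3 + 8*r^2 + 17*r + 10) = (r - 4)/(r^2 + 6*r + 5)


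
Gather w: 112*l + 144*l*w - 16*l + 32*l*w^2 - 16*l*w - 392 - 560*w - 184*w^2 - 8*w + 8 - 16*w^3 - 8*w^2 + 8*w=96*l - 16*w^3 + w^2*(32*l - 192) + w*(128*l - 560) - 384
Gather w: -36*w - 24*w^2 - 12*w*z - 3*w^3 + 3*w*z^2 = -3*w^3 - 24*w^2 + w*(3*z^2 - 12*z - 36)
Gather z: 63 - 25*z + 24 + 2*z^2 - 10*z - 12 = 2*z^2 - 35*z + 75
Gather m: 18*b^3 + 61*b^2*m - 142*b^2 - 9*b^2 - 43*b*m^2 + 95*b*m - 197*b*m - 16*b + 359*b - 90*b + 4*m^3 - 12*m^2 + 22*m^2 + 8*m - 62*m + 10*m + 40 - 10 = 18*b^3 - 151*b^2 + 253*b + 4*m^3 + m^2*(10 - 43*b) + m*(61*b^2 - 102*b - 44) + 30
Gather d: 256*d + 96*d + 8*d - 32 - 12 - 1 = 360*d - 45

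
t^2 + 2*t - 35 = (t - 5)*(t + 7)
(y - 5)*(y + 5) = y^2 - 25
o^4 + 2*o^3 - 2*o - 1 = (o - 1)*(o + 1)^3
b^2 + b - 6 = (b - 2)*(b + 3)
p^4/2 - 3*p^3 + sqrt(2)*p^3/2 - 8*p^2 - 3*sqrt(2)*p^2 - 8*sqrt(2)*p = p*(p/2 + 1)*(p - 8)*(p + sqrt(2))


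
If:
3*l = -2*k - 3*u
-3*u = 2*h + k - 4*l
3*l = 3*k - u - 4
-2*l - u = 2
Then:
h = -7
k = 0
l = -2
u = 2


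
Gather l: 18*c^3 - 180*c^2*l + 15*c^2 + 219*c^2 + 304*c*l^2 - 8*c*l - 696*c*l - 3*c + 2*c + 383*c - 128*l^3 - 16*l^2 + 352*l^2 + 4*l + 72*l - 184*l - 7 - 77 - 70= 18*c^3 + 234*c^2 + 382*c - 128*l^3 + l^2*(304*c + 336) + l*(-180*c^2 - 704*c - 108) - 154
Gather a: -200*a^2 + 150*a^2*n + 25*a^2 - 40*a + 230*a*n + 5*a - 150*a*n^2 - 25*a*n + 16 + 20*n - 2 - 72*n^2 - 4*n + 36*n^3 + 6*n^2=a^2*(150*n - 175) + a*(-150*n^2 + 205*n - 35) + 36*n^3 - 66*n^2 + 16*n + 14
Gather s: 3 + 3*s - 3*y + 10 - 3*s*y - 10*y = s*(3 - 3*y) - 13*y + 13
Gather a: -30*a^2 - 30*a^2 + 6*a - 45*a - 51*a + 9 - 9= -60*a^2 - 90*a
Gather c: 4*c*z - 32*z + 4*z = 4*c*z - 28*z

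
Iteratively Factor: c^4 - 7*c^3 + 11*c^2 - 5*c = (c - 1)*(c^3 - 6*c^2 + 5*c) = (c - 5)*(c - 1)*(c^2 - c) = c*(c - 5)*(c - 1)*(c - 1)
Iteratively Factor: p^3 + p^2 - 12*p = (p)*(p^2 + p - 12) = p*(p - 3)*(p + 4)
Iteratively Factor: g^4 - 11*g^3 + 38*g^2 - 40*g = (g - 5)*(g^3 - 6*g^2 + 8*g) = (g - 5)*(g - 2)*(g^2 - 4*g) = (g - 5)*(g - 4)*(g - 2)*(g)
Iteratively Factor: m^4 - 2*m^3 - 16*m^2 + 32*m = (m - 4)*(m^3 + 2*m^2 - 8*m) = m*(m - 4)*(m^2 + 2*m - 8) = m*(m - 4)*(m - 2)*(m + 4)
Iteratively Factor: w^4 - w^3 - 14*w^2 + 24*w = (w + 4)*(w^3 - 5*w^2 + 6*w) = (w - 2)*(w + 4)*(w^2 - 3*w) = w*(w - 2)*(w + 4)*(w - 3)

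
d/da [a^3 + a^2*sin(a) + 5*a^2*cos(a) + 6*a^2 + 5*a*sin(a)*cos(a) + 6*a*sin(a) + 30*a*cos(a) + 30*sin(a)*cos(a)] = -5*a^2*sin(a) + a^2*cos(a) + 3*a^2 - 28*a*sin(a) + 16*a*cos(a) + 5*a*cos(2*a) + 12*a + 6*sin(a) + 5*sin(2*a)/2 + 30*cos(a) + 30*cos(2*a)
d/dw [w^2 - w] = 2*w - 1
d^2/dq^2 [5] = 0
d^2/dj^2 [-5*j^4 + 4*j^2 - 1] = 8 - 60*j^2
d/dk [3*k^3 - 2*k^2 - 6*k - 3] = 9*k^2 - 4*k - 6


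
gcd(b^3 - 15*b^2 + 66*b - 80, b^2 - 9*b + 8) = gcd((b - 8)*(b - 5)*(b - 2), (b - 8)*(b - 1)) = b - 8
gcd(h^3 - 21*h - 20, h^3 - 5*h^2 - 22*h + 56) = h + 4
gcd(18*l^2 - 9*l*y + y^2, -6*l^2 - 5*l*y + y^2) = -6*l + y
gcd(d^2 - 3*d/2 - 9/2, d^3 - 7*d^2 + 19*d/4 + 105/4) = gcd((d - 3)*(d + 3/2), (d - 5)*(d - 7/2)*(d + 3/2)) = d + 3/2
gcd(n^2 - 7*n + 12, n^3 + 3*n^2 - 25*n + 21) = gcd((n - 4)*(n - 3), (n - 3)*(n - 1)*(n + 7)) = n - 3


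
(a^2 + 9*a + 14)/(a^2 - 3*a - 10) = (a + 7)/(a - 5)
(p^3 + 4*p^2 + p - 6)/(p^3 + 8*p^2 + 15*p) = (p^2 + p - 2)/(p*(p + 5))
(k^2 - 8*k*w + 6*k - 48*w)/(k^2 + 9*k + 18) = (k - 8*w)/(k + 3)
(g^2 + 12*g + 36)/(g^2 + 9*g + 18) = (g + 6)/(g + 3)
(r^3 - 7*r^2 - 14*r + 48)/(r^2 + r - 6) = r - 8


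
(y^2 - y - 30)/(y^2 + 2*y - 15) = (y - 6)/(y - 3)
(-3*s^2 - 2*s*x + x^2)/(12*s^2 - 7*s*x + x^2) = (s + x)/(-4*s + x)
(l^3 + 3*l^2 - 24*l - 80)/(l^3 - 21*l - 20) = (l + 4)/(l + 1)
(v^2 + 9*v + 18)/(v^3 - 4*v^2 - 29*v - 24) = (v + 6)/(v^2 - 7*v - 8)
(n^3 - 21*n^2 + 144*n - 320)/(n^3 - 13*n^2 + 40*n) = (n - 8)/n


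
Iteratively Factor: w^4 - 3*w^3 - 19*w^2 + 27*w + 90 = (w + 2)*(w^3 - 5*w^2 - 9*w + 45) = (w - 5)*(w + 2)*(w^2 - 9) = (w - 5)*(w - 3)*(w + 2)*(w + 3)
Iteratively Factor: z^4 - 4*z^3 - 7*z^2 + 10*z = (z)*(z^3 - 4*z^2 - 7*z + 10) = z*(z - 1)*(z^2 - 3*z - 10) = z*(z - 5)*(z - 1)*(z + 2)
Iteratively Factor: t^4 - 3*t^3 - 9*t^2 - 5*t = (t + 1)*(t^3 - 4*t^2 - 5*t) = t*(t + 1)*(t^2 - 4*t - 5) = t*(t + 1)^2*(t - 5)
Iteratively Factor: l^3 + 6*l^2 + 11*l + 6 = (l + 1)*(l^2 + 5*l + 6) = (l + 1)*(l + 2)*(l + 3)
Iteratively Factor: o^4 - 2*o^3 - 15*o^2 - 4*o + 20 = (o + 2)*(o^3 - 4*o^2 - 7*o + 10) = (o + 2)^2*(o^2 - 6*o + 5) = (o - 5)*(o + 2)^2*(o - 1)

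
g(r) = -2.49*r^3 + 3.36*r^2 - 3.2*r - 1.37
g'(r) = -7.47*r^2 + 6.72*r - 3.2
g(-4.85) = 377.26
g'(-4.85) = -211.51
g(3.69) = -92.53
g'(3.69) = -80.12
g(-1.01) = 7.85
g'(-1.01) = -17.61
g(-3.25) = 130.00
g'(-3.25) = -103.94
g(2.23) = -19.41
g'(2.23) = -25.36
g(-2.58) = 72.01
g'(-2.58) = -70.26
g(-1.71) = 26.38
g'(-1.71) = -36.53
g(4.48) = -172.16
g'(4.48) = -123.02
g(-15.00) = 9206.38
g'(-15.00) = -1784.75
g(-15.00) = 9206.38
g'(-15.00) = -1784.75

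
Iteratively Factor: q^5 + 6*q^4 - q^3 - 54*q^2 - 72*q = (q + 4)*(q^4 + 2*q^3 - 9*q^2 - 18*q) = (q + 2)*(q + 4)*(q^3 - 9*q) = (q + 2)*(q + 3)*(q + 4)*(q^2 - 3*q) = q*(q + 2)*(q + 3)*(q + 4)*(q - 3)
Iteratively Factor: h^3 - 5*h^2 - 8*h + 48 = (h + 3)*(h^2 - 8*h + 16) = (h - 4)*(h + 3)*(h - 4)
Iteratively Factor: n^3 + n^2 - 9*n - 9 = (n - 3)*(n^2 + 4*n + 3) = (n - 3)*(n + 1)*(n + 3)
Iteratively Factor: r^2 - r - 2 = (r + 1)*(r - 2)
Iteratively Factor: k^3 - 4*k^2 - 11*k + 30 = (k - 5)*(k^2 + k - 6) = (k - 5)*(k - 2)*(k + 3)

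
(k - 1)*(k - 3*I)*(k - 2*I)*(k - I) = k^4 - k^3 - 6*I*k^3 - 11*k^2 + 6*I*k^2 + 11*k + 6*I*k - 6*I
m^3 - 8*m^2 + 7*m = m*(m - 7)*(m - 1)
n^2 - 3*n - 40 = (n - 8)*(n + 5)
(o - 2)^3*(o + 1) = o^4 - 5*o^3 + 6*o^2 + 4*o - 8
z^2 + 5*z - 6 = (z - 1)*(z + 6)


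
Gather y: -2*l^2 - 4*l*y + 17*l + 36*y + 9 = -2*l^2 + 17*l + y*(36 - 4*l) + 9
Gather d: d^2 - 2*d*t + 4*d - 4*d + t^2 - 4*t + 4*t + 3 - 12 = d^2 - 2*d*t + t^2 - 9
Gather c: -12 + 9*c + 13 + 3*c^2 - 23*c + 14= 3*c^2 - 14*c + 15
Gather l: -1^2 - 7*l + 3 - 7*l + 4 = 6 - 14*l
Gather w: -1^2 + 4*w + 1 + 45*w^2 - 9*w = 45*w^2 - 5*w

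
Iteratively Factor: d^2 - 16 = (d + 4)*(d - 4)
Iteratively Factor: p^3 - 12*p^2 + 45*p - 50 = (p - 5)*(p^2 - 7*p + 10) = (p - 5)^2*(p - 2)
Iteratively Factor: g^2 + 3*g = (g + 3)*(g)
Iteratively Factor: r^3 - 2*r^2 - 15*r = (r)*(r^2 - 2*r - 15) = r*(r - 5)*(r + 3)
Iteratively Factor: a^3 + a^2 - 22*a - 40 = (a - 5)*(a^2 + 6*a + 8) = (a - 5)*(a + 4)*(a + 2)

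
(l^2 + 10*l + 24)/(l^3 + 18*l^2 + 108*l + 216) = (l + 4)/(l^2 + 12*l + 36)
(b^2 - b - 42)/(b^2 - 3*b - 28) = (b + 6)/(b + 4)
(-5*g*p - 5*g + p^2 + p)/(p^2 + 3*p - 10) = (-5*g*p - 5*g + p^2 + p)/(p^2 + 3*p - 10)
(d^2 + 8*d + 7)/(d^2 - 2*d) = (d^2 + 8*d + 7)/(d*(d - 2))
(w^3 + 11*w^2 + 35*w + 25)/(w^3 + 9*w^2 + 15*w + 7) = (w^2 + 10*w + 25)/(w^2 + 8*w + 7)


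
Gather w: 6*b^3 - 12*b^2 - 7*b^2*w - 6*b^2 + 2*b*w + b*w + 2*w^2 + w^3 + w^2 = 6*b^3 - 18*b^2 + w^3 + 3*w^2 + w*(-7*b^2 + 3*b)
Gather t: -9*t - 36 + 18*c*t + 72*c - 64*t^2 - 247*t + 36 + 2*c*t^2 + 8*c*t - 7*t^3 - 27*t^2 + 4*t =72*c - 7*t^3 + t^2*(2*c - 91) + t*(26*c - 252)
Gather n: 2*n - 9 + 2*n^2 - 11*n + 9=2*n^2 - 9*n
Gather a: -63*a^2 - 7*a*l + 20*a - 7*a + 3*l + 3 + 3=-63*a^2 + a*(13 - 7*l) + 3*l + 6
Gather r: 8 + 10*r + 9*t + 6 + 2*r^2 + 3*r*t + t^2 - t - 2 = 2*r^2 + r*(3*t + 10) + t^2 + 8*t + 12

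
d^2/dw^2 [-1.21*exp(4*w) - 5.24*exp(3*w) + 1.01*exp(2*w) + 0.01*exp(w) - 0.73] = (-19.36*exp(3*w) - 47.16*exp(2*w) + 4.04*exp(w) + 0.01)*exp(w)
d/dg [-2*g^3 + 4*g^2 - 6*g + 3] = -6*g^2 + 8*g - 6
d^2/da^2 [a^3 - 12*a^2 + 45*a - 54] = 6*a - 24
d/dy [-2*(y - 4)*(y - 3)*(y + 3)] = -6*y^2 + 16*y + 18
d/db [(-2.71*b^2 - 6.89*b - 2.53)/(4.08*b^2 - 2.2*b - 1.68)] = (34.0732*b^2 + 29.7504*b + 6.0092)/(16.6464*b^4 - 17.952*b^3 - 8.8688*b^2 + 7.392*b + 2.8224)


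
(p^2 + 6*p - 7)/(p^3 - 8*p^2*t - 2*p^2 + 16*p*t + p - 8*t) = (p + 7)/(p^2 - 8*p*t - p + 8*t)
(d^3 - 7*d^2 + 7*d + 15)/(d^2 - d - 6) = (d^2 - 4*d - 5)/(d + 2)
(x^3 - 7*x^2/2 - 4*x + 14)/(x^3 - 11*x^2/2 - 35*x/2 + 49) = (2*x^2 - 3*x - 14)/(2*x^2 - 7*x - 49)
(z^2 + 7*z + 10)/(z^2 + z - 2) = (z + 5)/(z - 1)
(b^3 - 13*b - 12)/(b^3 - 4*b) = (b^3 - 13*b - 12)/(b*(b^2 - 4))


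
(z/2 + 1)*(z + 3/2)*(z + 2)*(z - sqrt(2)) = z^4/2 - sqrt(2)*z^3/2 + 11*z^3/4 - 11*sqrt(2)*z^2/4 + 5*z^2 - 5*sqrt(2)*z + 3*z - 3*sqrt(2)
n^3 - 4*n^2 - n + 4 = (n - 4)*(n - 1)*(n + 1)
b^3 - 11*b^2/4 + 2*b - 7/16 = (b - 7/4)*(b - 1/2)^2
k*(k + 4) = k^2 + 4*k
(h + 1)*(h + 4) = h^2 + 5*h + 4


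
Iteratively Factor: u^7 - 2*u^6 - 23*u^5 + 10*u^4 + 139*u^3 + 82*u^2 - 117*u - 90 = (u - 5)*(u^6 + 3*u^5 - 8*u^4 - 30*u^3 - 11*u^2 + 27*u + 18) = (u - 5)*(u - 1)*(u^5 + 4*u^4 - 4*u^3 - 34*u^2 - 45*u - 18) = (u - 5)*(u - 1)*(u + 3)*(u^4 + u^3 - 7*u^2 - 13*u - 6) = (u - 5)*(u - 1)*(u + 1)*(u + 3)*(u^3 - 7*u - 6) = (u - 5)*(u - 3)*(u - 1)*(u + 1)*(u + 3)*(u^2 + 3*u + 2) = (u - 5)*(u - 3)*(u - 1)*(u + 1)^2*(u + 3)*(u + 2)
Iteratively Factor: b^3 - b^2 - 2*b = (b)*(b^2 - b - 2) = b*(b - 2)*(b + 1)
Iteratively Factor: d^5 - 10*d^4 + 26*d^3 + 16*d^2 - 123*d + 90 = (d - 3)*(d^4 - 7*d^3 + 5*d^2 + 31*d - 30) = (d - 3)*(d + 2)*(d^3 - 9*d^2 + 23*d - 15) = (d - 3)^2*(d + 2)*(d^2 - 6*d + 5) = (d - 3)^2*(d - 1)*(d + 2)*(d - 5)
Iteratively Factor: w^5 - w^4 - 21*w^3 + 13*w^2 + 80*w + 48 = (w - 4)*(w^4 + 3*w^3 - 9*w^2 - 23*w - 12) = (w - 4)*(w + 1)*(w^3 + 2*w^2 - 11*w - 12) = (w - 4)*(w + 1)*(w + 4)*(w^2 - 2*w - 3) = (w - 4)*(w - 3)*(w + 1)*(w + 4)*(w + 1)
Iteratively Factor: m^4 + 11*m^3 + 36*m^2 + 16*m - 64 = (m + 4)*(m^3 + 7*m^2 + 8*m - 16) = (m + 4)^2*(m^2 + 3*m - 4) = (m - 1)*(m + 4)^2*(m + 4)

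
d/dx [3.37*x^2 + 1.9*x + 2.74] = 6.74*x + 1.9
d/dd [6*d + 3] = 6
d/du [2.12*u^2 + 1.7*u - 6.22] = 4.24*u + 1.7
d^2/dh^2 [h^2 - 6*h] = 2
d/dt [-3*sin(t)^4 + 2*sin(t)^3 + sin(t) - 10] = (-12*sin(t)^3 + 6*sin(t)^2 + 1)*cos(t)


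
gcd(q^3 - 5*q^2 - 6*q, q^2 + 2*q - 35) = 1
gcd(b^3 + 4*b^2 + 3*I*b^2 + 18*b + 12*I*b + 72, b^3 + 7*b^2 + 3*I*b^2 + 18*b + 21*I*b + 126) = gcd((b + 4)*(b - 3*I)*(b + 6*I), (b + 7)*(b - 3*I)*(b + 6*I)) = b^2 + 3*I*b + 18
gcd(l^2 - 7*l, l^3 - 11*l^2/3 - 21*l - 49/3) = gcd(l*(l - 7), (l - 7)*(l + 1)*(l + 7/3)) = l - 7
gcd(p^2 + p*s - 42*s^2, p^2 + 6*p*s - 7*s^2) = p + 7*s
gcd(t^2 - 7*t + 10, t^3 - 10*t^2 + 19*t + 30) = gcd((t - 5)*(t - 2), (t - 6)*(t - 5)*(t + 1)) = t - 5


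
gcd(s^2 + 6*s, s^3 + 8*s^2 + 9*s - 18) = s + 6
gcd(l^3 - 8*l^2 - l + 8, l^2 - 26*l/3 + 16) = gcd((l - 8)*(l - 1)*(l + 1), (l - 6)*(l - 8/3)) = 1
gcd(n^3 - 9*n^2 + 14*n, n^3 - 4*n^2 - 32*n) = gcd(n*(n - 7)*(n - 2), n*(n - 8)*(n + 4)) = n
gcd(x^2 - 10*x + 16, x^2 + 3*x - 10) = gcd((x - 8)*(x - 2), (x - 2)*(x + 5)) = x - 2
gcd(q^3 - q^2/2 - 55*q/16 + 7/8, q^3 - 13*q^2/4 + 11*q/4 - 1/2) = q^2 - 9*q/4 + 1/2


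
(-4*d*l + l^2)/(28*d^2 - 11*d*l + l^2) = -l/(7*d - l)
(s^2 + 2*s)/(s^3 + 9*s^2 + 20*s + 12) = s/(s^2 + 7*s + 6)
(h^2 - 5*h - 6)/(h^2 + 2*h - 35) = (h^2 - 5*h - 6)/(h^2 + 2*h - 35)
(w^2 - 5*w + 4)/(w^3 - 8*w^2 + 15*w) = (w^2 - 5*w + 4)/(w*(w^2 - 8*w + 15))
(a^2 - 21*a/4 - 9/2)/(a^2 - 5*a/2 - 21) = (4*a + 3)/(2*(2*a + 7))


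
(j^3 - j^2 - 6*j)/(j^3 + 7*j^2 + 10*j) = (j - 3)/(j + 5)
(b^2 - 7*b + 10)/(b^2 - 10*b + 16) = (b - 5)/(b - 8)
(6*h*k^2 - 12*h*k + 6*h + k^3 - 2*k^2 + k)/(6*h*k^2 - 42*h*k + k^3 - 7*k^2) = (k^2 - 2*k + 1)/(k*(k - 7))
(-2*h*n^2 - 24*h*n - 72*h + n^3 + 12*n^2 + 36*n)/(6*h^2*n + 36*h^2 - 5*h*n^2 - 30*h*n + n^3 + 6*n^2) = (-n - 6)/(3*h - n)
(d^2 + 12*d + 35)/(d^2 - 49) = (d + 5)/(d - 7)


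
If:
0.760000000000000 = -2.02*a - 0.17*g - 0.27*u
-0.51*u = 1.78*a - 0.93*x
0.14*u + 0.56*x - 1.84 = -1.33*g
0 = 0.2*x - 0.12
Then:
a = -1.08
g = 0.62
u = 4.85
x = 0.60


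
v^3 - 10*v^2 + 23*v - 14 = (v - 7)*(v - 2)*(v - 1)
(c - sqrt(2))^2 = c^2 - 2*sqrt(2)*c + 2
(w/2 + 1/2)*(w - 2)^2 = w^3/2 - 3*w^2/2 + 2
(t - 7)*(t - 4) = t^2 - 11*t + 28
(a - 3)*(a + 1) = a^2 - 2*a - 3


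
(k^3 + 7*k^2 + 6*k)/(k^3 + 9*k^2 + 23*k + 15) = k*(k + 6)/(k^2 + 8*k + 15)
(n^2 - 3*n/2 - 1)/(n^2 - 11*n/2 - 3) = (n - 2)/(n - 6)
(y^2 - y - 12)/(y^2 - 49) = (y^2 - y - 12)/(y^2 - 49)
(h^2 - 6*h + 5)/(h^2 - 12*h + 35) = (h - 1)/(h - 7)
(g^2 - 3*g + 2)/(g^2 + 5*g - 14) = (g - 1)/(g + 7)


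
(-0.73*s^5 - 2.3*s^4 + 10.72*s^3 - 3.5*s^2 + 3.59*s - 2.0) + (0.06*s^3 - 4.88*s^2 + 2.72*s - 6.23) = -0.73*s^5 - 2.3*s^4 + 10.78*s^3 - 8.38*s^2 + 6.31*s - 8.23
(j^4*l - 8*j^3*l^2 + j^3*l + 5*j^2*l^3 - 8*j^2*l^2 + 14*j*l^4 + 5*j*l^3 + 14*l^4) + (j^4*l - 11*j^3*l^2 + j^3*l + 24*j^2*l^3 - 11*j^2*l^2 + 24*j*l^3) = 2*j^4*l - 19*j^3*l^2 + 2*j^3*l + 29*j^2*l^3 - 19*j^2*l^2 + 14*j*l^4 + 29*j*l^3 + 14*l^4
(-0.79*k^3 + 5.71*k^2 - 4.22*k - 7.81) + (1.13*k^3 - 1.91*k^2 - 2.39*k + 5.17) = 0.34*k^3 + 3.8*k^2 - 6.61*k - 2.64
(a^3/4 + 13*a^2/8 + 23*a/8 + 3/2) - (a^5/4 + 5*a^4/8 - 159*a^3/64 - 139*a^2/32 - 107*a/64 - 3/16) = -a^5/4 - 5*a^4/8 + 175*a^3/64 + 191*a^2/32 + 291*a/64 + 27/16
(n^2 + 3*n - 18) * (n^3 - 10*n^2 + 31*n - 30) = n^5 - 7*n^4 - 17*n^3 + 243*n^2 - 648*n + 540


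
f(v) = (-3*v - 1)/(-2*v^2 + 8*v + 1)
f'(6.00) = -0.44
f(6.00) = 0.83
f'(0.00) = 5.00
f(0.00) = -1.00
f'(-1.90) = -0.02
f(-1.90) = -0.22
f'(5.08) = -1.71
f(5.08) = 1.63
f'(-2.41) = -0.02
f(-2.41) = -0.21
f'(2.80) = -0.89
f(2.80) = -1.22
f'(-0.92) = 0.06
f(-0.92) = -0.22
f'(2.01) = -0.34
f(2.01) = -0.78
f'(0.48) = 0.09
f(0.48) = -0.56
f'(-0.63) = 0.22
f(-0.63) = -0.18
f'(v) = (-3*v - 1)*(4*v - 8)/(-2*v^2 + 8*v + 1)^2 - 3/(-2*v^2 + 8*v + 1) = (-6*v^2 - 4*v + 5)/(4*v^4 - 32*v^3 + 60*v^2 + 16*v + 1)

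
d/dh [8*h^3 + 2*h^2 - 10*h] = 24*h^2 + 4*h - 10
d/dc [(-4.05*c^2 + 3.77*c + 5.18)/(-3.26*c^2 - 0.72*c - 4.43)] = (15.2062*c^2 + 69.6566*c - 12.9715)/(10.6276*c^4 + 4.6944*c^3 + 29.402*c^2 + 6.3792*c + 19.6249)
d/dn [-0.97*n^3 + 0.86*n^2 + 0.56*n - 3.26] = -2.91*n^2 + 1.72*n + 0.56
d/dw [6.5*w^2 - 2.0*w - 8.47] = 13.0*w - 2.0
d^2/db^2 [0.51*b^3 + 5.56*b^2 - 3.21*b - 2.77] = 3.06*b + 11.12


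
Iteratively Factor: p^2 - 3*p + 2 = (p - 2)*(p - 1)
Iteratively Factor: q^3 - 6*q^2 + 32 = (q - 4)*(q^2 - 2*q - 8) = (q - 4)^2*(q + 2)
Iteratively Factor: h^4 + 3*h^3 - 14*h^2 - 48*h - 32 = (h - 4)*(h^3 + 7*h^2 + 14*h + 8) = (h - 4)*(h + 1)*(h^2 + 6*h + 8) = (h - 4)*(h + 1)*(h + 4)*(h + 2)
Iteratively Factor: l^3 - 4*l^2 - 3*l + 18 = (l - 3)*(l^2 - l - 6) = (l - 3)^2*(l + 2)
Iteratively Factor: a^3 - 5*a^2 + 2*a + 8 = (a - 4)*(a^2 - a - 2) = (a - 4)*(a - 2)*(a + 1)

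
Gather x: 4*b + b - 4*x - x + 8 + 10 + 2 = 5*b - 5*x + 20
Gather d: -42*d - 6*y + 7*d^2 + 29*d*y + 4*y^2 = 7*d^2 + d*(29*y - 42) + 4*y^2 - 6*y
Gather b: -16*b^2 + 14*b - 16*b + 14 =-16*b^2 - 2*b + 14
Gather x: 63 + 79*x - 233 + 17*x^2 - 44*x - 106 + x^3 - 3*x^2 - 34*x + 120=x^3 + 14*x^2 + x - 156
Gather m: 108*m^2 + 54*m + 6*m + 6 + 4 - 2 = 108*m^2 + 60*m + 8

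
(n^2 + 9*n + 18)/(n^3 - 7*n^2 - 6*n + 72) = (n + 6)/(n^2 - 10*n + 24)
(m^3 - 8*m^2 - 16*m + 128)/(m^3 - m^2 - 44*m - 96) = (m - 4)/(m + 3)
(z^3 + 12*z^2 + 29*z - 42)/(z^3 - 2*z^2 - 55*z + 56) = (z + 6)/(z - 8)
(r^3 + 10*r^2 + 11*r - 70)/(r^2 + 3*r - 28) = (r^2 + 3*r - 10)/(r - 4)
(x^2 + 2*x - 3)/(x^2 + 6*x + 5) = (x^2 + 2*x - 3)/(x^2 + 6*x + 5)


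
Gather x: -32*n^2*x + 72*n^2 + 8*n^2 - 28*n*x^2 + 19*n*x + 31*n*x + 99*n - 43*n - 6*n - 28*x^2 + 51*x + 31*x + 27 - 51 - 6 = 80*n^2 + 50*n + x^2*(-28*n - 28) + x*(-32*n^2 + 50*n + 82) - 30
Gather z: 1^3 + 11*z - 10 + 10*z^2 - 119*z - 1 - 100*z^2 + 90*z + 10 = -90*z^2 - 18*z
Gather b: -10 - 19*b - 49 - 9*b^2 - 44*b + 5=-9*b^2 - 63*b - 54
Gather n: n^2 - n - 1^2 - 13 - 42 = n^2 - n - 56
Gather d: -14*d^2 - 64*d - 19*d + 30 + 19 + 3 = -14*d^2 - 83*d + 52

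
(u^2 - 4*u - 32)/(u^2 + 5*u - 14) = (u^2 - 4*u - 32)/(u^2 + 5*u - 14)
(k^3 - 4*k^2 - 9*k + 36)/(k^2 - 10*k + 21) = (k^2 - k - 12)/(k - 7)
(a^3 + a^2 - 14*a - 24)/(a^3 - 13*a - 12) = (a + 2)/(a + 1)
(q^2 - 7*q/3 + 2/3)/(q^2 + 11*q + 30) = (3*q^2 - 7*q + 2)/(3*(q^2 + 11*q + 30))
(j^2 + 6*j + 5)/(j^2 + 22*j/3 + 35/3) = 3*(j + 1)/(3*j + 7)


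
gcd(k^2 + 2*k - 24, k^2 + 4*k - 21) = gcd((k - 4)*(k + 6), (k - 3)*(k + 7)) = 1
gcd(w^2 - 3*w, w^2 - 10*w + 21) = w - 3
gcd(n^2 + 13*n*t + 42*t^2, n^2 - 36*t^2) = n + 6*t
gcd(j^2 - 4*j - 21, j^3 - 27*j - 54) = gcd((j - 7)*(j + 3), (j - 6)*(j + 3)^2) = j + 3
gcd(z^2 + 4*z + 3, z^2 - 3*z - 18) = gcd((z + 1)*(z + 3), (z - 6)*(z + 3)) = z + 3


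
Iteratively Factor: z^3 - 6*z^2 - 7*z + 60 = (z - 5)*(z^2 - z - 12) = (z - 5)*(z + 3)*(z - 4)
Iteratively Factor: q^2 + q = (q + 1)*(q)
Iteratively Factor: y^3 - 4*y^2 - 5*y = (y - 5)*(y^2 + y) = (y - 5)*(y + 1)*(y)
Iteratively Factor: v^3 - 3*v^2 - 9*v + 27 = (v + 3)*(v^2 - 6*v + 9) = (v - 3)*(v + 3)*(v - 3)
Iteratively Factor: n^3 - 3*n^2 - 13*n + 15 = (n - 1)*(n^2 - 2*n - 15) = (n - 1)*(n + 3)*(n - 5)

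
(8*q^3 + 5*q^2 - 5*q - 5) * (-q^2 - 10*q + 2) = -8*q^5 - 85*q^4 - 29*q^3 + 65*q^2 + 40*q - 10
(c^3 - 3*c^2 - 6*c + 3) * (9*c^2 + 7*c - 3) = 9*c^5 - 20*c^4 - 78*c^3 - 6*c^2 + 39*c - 9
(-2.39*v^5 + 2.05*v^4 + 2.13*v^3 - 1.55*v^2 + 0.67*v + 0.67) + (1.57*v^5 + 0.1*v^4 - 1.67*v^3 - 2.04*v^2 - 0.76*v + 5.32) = -0.82*v^5 + 2.15*v^4 + 0.46*v^3 - 3.59*v^2 - 0.09*v + 5.99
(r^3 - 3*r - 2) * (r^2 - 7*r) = r^5 - 7*r^4 - 3*r^3 + 19*r^2 + 14*r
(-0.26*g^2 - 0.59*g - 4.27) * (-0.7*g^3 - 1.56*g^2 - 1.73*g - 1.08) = 0.182*g^5 + 0.8186*g^4 + 4.3592*g^3 + 7.9627*g^2 + 8.0243*g + 4.6116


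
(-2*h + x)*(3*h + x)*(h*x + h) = -6*h^3*x - 6*h^3 + h^2*x^2 + h^2*x + h*x^3 + h*x^2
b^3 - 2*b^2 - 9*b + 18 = (b - 3)*(b - 2)*(b + 3)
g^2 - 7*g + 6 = (g - 6)*(g - 1)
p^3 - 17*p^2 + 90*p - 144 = (p - 8)*(p - 6)*(p - 3)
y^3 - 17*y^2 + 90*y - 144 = (y - 8)*(y - 6)*(y - 3)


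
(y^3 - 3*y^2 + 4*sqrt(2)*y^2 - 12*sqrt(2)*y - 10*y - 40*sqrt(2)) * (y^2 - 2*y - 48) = y^5 - 5*y^4 + 4*sqrt(2)*y^4 - 52*y^3 - 20*sqrt(2)*y^3 - 208*sqrt(2)*y^2 + 164*y^2 + 480*y + 656*sqrt(2)*y + 1920*sqrt(2)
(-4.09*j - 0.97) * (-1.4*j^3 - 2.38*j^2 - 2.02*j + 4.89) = 5.726*j^4 + 11.0922*j^3 + 10.5704*j^2 - 18.0407*j - 4.7433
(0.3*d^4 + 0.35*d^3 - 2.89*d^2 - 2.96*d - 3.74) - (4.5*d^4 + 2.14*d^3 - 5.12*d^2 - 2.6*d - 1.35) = -4.2*d^4 - 1.79*d^3 + 2.23*d^2 - 0.36*d - 2.39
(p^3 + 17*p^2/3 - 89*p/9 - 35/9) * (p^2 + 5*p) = p^5 + 32*p^4/3 + 166*p^3/9 - 160*p^2/3 - 175*p/9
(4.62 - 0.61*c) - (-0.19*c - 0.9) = 5.52 - 0.42*c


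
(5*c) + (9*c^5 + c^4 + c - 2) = 9*c^5 + c^4 + 6*c - 2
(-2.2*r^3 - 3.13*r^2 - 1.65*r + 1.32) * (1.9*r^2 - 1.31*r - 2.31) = -4.18*r^5 - 3.065*r^4 + 6.0473*r^3 + 11.8998*r^2 + 2.0823*r - 3.0492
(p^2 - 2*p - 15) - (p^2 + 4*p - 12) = -6*p - 3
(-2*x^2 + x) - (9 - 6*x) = -2*x^2 + 7*x - 9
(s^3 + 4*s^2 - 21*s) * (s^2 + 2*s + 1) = s^5 + 6*s^4 - 12*s^3 - 38*s^2 - 21*s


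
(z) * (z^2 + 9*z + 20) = z^3 + 9*z^2 + 20*z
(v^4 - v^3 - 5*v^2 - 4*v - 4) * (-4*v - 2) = -4*v^5 + 2*v^4 + 22*v^3 + 26*v^2 + 24*v + 8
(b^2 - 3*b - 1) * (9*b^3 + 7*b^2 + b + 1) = 9*b^5 - 20*b^4 - 29*b^3 - 9*b^2 - 4*b - 1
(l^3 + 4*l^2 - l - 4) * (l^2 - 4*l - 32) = l^5 - 49*l^3 - 128*l^2 + 48*l + 128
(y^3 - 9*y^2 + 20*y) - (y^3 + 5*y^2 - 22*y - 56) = -14*y^2 + 42*y + 56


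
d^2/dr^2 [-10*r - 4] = 0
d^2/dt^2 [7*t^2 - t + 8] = 14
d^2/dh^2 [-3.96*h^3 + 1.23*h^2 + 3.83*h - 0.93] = 2.46 - 23.76*h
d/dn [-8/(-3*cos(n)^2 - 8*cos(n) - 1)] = 16*(3*cos(n) + 4)*sin(n)/(3*cos(n)^2 + 8*cos(n) + 1)^2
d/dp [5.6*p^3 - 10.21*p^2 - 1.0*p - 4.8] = 16.8*p^2 - 20.42*p - 1.0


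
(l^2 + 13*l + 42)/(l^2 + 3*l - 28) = (l + 6)/(l - 4)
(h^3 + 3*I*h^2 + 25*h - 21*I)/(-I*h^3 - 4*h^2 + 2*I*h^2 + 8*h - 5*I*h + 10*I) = (I*h^3 - 3*h^2 + 25*I*h + 21)/(h^3 + h^2*(-2 - 4*I) + h*(5 + 8*I) - 10)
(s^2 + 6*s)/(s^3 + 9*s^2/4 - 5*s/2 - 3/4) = 4*s*(s + 6)/(4*s^3 + 9*s^2 - 10*s - 3)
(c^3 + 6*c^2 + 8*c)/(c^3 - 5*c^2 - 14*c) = (c + 4)/(c - 7)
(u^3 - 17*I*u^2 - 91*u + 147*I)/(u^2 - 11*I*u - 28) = (u^2 - 10*I*u - 21)/(u - 4*I)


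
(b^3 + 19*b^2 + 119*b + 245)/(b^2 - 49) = (b^2 + 12*b + 35)/(b - 7)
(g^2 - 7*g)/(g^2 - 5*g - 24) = g*(7 - g)/(-g^2 + 5*g + 24)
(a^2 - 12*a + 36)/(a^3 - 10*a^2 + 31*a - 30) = (a^2 - 12*a + 36)/(a^3 - 10*a^2 + 31*a - 30)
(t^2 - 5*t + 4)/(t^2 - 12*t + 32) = (t - 1)/(t - 8)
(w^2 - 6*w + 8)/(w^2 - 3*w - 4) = (w - 2)/(w + 1)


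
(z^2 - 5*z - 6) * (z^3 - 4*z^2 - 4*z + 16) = z^5 - 9*z^4 + 10*z^3 + 60*z^2 - 56*z - 96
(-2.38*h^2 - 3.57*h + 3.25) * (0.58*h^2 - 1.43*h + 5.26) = -1.3804*h^4 + 1.3328*h^3 - 5.5287*h^2 - 23.4257*h + 17.095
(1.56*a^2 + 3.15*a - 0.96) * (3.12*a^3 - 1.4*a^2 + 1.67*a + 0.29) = 4.8672*a^5 + 7.644*a^4 - 4.8*a^3 + 7.0569*a^2 - 0.6897*a - 0.2784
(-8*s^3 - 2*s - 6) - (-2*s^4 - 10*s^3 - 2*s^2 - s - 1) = 2*s^4 + 2*s^3 + 2*s^2 - s - 5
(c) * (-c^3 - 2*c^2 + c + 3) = -c^4 - 2*c^3 + c^2 + 3*c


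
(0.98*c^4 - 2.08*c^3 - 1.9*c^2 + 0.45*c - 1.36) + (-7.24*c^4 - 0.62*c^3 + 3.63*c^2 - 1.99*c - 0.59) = -6.26*c^4 - 2.7*c^3 + 1.73*c^2 - 1.54*c - 1.95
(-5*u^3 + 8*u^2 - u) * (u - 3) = -5*u^4 + 23*u^3 - 25*u^2 + 3*u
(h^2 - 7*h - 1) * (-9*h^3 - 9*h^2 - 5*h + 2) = -9*h^5 + 54*h^4 + 67*h^3 + 46*h^2 - 9*h - 2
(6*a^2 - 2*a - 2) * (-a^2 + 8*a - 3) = -6*a^4 + 50*a^3 - 32*a^2 - 10*a + 6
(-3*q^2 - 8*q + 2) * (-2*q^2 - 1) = 6*q^4 + 16*q^3 - q^2 + 8*q - 2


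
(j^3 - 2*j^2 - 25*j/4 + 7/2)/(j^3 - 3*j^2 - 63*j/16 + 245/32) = 8*(2*j^2 + 3*j - 2)/(16*j^2 + 8*j - 35)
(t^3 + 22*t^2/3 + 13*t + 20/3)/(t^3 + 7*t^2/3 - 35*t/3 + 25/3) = (3*t^2 + 7*t + 4)/(3*t^2 - 8*t + 5)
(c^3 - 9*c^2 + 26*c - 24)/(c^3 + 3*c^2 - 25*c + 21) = (c^2 - 6*c + 8)/(c^2 + 6*c - 7)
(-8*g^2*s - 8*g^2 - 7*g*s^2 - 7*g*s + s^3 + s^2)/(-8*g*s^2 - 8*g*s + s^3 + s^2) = (g + s)/s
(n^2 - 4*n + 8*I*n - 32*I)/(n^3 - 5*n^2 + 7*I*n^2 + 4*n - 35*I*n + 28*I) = (n + 8*I)/(n^2 + n*(-1 + 7*I) - 7*I)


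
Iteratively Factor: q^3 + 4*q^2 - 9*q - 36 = (q + 3)*(q^2 + q - 12) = (q + 3)*(q + 4)*(q - 3)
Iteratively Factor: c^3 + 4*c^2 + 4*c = (c)*(c^2 + 4*c + 4) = c*(c + 2)*(c + 2)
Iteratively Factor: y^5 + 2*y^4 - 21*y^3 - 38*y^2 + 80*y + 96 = (y - 2)*(y^4 + 4*y^3 - 13*y^2 - 64*y - 48) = (y - 2)*(y + 3)*(y^3 + y^2 - 16*y - 16) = (y - 2)*(y + 1)*(y + 3)*(y^2 - 16) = (y - 2)*(y + 1)*(y + 3)*(y + 4)*(y - 4)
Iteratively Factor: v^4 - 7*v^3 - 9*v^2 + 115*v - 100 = (v - 5)*(v^3 - 2*v^2 - 19*v + 20) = (v - 5)*(v - 1)*(v^2 - v - 20) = (v - 5)^2*(v - 1)*(v + 4)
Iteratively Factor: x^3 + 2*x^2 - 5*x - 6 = (x - 2)*(x^2 + 4*x + 3) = (x - 2)*(x + 1)*(x + 3)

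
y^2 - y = y*(y - 1)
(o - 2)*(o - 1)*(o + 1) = o^3 - 2*o^2 - o + 2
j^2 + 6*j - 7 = (j - 1)*(j + 7)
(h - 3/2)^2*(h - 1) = h^3 - 4*h^2 + 21*h/4 - 9/4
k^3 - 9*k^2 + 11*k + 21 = (k - 7)*(k - 3)*(k + 1)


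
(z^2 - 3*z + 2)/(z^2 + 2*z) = (z^2 - 3*z + 2)/(z*(z + 2))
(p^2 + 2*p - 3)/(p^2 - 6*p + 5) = (p + 3)/(p - 5)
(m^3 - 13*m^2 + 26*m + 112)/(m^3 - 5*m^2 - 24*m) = (m^2 - 5*m - 14)/(m*(m + 3))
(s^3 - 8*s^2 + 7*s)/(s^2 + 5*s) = (s^2 - 8*s + 7)/(s + 5)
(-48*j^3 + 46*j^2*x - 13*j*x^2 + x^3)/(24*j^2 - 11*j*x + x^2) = -2*j + x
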